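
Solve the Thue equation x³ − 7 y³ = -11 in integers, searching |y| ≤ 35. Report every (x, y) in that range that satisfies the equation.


The equation is x³ - 7y³ = -11. For fixed y, x³ = 7·y³ − 11, so a solution requires the RHS to be a perfect cube.
Strategy: iterate y from -35 to 35, compute RHS = 7·y³ − 11, and check whether it is a (positive or negative) perfect cube.
Check small values of y:
  y = 0: RHS = -11 is not a perfect cube.
  y = 1: RHS = -4 is not a perfect cube.
  y = -1: RHS = -18 is not a perfect cube.
  y = 2: RHS = 45 is not a perfect cube.
  y = -2: RHS = -67 is not a perfect cube.
  y = 3: RHS = 178 is not a perfect cube.
  y = -3: RHS = -200 is not a perfect cube.
Continuing the search up to |y| = 35 finds no solutions either.
No (x, y) in the scanned range satisfies the equation.

No integer solutions with |y| ≤ 35.


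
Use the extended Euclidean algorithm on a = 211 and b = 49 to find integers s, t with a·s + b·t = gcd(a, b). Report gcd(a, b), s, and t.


Euclidean algorithm on (211, 49) — divide until remainder is 0:
  211 = 4 · 49 + 15
  49 = 3 · 15 + 4
  15 = 3 · 4 + 3
  4 = 1 · 3 + 1
  3 = 3 · 1 + 0
gcd(211, 49) = 1.
Track Bezout coefficients alongside the remainders: start with r₀ = 211 = a·1 + b·0 (s = 1, t = 0) and r₁ = 49 = a·0 + b·1 (s = 0, t = 1); each new remainder r_{k+1} = r_{k-1} − q_k·r_k inherits s_{k+1} = s_{k-1} − q_k·s_k, t_{k+1} = t_{k-1} − q_k·t_k, so r_k = a·s_k + b·t_k at every step:
  q = 4: r = 15, s = 1 − 4·0 = 1, t = 0 − 4·1 = -4  (check: 211·1 + 49·(-4) = 15)
  q = 3: r = 4, s = 0 − 3·1 = -3, t = 1 − 3·(-4) = 13  (check: 211·(-3) + 49·13 = 4)
  q = 3: r = 3, s = 1 − 3·(-3) = 10, t = -4 − 3·13 = -43  (check: 211·10 + 49·(-43) = 3)
  q = 1: r = 1, s = -3 − 1·10 = -13, t = 13 − 1·(-43) = 56  (check: 211·(-13) + 49·56 = 1)
The row with r = 1 (the gcd) gives the Bezout coefficients s = -13, t = 56.
Result: 211 · (-13) + 49 · (56) = 1.

gcd(211, 49) = 1; s = -13, t = 56 (check: 211·(-13) + 49·56 = 1).


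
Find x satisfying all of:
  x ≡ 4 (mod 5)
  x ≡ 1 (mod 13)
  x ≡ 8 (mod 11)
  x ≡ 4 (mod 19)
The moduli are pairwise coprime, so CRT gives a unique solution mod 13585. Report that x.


Product of moduli M = 5 · 13 · 11 · 19 = 13585.
Merge one congruence at a time:
  Start: x ≡ 4 (mod 5).
  Combine with x ≡ 1 (mod 13); new modulus lcm = 65.
    Write x = 4 + 5·t and substitute into x ≡ 1 (mod 13): 5·t ≡ 1 − 4 = -3 (mod 13).
    Reduce coefficients mod 13: 5·t ≡ 10 (mod 13).
    The inverse of 5 mod 13 is 8 (since 5·8 = 40 = 3·13 + 1), so t ≡ 8·10 = 80 ≡ 2 (mod 13).
    Then x = 4 + 5·2 = 14, valid modulo lcm(5, 13) = 65: x ≡ 14 (mod 65).
  Combine with x ≡ 8 (mod 11); new modulus lcm = 715.
    Write x = 14 + 65·t and substitute into x ≡ 8 (mod 11): 65·t ≡ 8 − 14 = -6 (mod 11).
    Reduce coefficients mod 11: 10·t ≡ 5 (mod 11).
    The inverse of 10 mod 11 is 10 (since 10·10 = 100 = 9·11 + 1), so t ≡ 10·5 = 50 ≡ 6 (mod 11).
    Then x = 14 + 65·6 = 404, valid modulo lcm(65, 11) = 715: x ≡ 404 (mod 715).
  Combine with x ≡ 4 (mod 19); new modulus lcm = 13585.
    Write x = 404 + 715·t and substitute into x ≡ 4 (mod 19): 715·t ≡ 4 − 404 = -400 (mod 19).
    Reduce coefficients mod 19: 12·t ≡ 18 (mod 19).
    The inverse of 12 mod 19 is 8 (since 12·8 = 96 = 5·19 + 1), so t ≡ 8·18 = 144 ≡ 11 (mod 19).
    Then x = 404 + 715·11 = 8269, valid modulo lcm(715, 19) = 13585: x ≡ 8269 (mod 13585).
Verify against each original: 8269 mod 5 = 4, 8269 mod 13 = 1, 8269 mod 11 = 8, 8269 mod 19 = 4.

x ≡ 8269 (mod 13585).


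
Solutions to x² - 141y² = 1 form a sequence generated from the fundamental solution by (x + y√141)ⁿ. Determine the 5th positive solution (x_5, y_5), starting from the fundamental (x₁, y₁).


Step 1: Find the fundamental solution (x₁, y₁) of x² - 141y² = 1.
  Expand √141 as a continued fraction. a₀ = ⌊√141⌋ = 11; iterate m_{k+1} = d_k·a_k − m_k, d_{k+1} = (141 − m_{k+1}²)/d_k, a_{k+1} = ⌊(a₀ + m_{k+1})/d_{k+1}⌋ (starting m₀ = 0, d₀ = 1), with convergents p_k = a_k·p_{k-1} + p_{k-2}, q_k = a_k·q_{k-1} + q_{k-2} (p₋₁ = 1, q₋₁ = 0):
  k = 0: a₀ = 11; p₀/q₀ = 11/1; p₀² − 141·q₀² = 121 − 141 = -20.
  k = 1: m = 11, d = 20, a = ⌊(11 + 11)/20⌋ = 1; p/q = (1·11 + 1)/(1·1 + 0) = 12/1; p² − 141·q² = 144 − 141 = 3.
  k = 2: m = 9, d = 3, a = ⌊(11 + 9)/3⌋ = 6; p/q = (6·12 + 11)/(6·1 + 1) = 83/7; p² − 141·q² = 6889 − 6909 = -20.
  k = 3: m = 9, d = 20, a = ⌊(11 + 9)/20⌋ = 1; p/q = (1·83 + 12)/(1·7 + 1) = 95/8; p² − 141·q² = 9025 − 9024 = 1.
  The first convergent with p² − 141·q² = 1 gives the fundamental solution (x₁, y₁) = (95, 8).
Step 2: Apply the recurrence (x_{n+1}, y_{n+1}) = (x₁x_n + 141y₁y_n, x₁y_n + y₁x_n) repeatedly.
  From (x_1, y_1) = (95, 8): x_2 = 95·95 + 141·8·8 = 18049; y_2 = 95·8 + 8·95 = 1520.
  From (x_2, y_2) = (18049, 1520): x_3 = 95·18049 + 141·8·1520 = 3429215; y_3 = 95·1520 + 8·18049 = 288792.
  From (x_3, y_3) = (3429215, 288792): x_4 = 95·3429215 + 141·8·288792 = 651532801; y_4 = 95·288792 + 8·3429215 = 54868960.
  From (x_4, y_4) = (651532801, 54868960): x_5 = 95·651532801 + 141·8·54868960 = 123787802975; y_5 = 95·54868960 + 8·651532801 = 10424813608.
Step 3: Verify x_5² - 141·y_5² = 15323420165377418850625 - 15323420165377418850624 = 1 (should be 1). ✓

(x_1, y_1) = (95, 8); (x_5, y_5) = (123787802975, 10424813608).


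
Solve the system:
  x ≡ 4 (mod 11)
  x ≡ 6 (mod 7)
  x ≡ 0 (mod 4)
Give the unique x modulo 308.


Moduli 11, 7, 4 are pairwise coprime; by CRT there is a unique solution modulo M = 11 · 7 · 4 = 308.
Solve pairwise, accumulating the modulus:
  Start with x ≡ 4 (mod 11).
  Combine with x ≡ 6 (mod 7): since gcd(11, 7) = 1, we get a unique residue mod 77.
    Write x = 4 + 11·t and substitute into x ≡ 6 (mod 7): 11·t ≡ 6 − 4 = 2 (mod 7).
    Reduce coefficients mod 7: 4·t ≡ 2 (mod 7).
    The inverse of 4 mod 7 is 2 (since 4·2 = 8 = 1·7 + 1), so t ≡ 2·2 = 4 ≡ 4 (mod 7).
    Then x = 4 + 11·4 = 48, valid modulo lcm(11, 7) = 77: x ≡ 48 (mod 77).
  Combine with x ≡ 0 (mod 4): since gcd(77, 4) = 1, we get a unique residue mod 308.
    Write x = 48 + 77·t and substitute into x ≡ 0 (mod 4): 77·t ≡ 0 − 48 = -48 (mod 4).
    Reduce coefficients mod 4: 1·t ≡ 0 (mod 4).
    So t ≡ 0 (mod 4).
    Then x = 48 + 77·0 = 48, valid modulo lcm(77, 4) = 308: x ≡ 48 (mod 308).
Verify: 48 mod 11 = 4 ✓, 48 mod 7 = 6 ✓, 48 mod 4 = 0 ✓.

x ≡ 48 (mod 308).


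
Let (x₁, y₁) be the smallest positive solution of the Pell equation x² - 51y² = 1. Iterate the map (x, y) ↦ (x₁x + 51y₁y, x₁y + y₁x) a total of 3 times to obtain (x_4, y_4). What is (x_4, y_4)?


Step 1: Find the fundamental solution (x₁, y₁) of x² - 51y² = 1.
  Expand √51 as a continued fraction. a₀ = ⌊√51⌋ = 7; iterate m_{k+1} = d_k·a_k − m_k, d_{k+1} = (51 − m_{k+1}²)/d_k, a_{k+1} = ⌊(a₀ + m_{k+1})/d_{k+1}⌋ (starting m₀ = 0, d₀ = 1), with convergents p_k = a_k·p_{k-1} + p_{k-2}, q_k = a_k·q_{k-1} + q_{k-2} (p₋₁ = 1, q₋₁ = 0):
  k = 0: a₀ = 7; p₀/q₀ = 7/1; p₀² − 51·q₀² = 49 − 51 = -2.
  k = 1: m = 7, d = 2, a = ⌊(7 + 7)/2⌋ = 7; p/q = (7·7 + 1)/(7·1 + 0) = 50/7; p² − 51·q² = 2500 − 2499 = 1.
  The first convergent with p² − 51·q² = 1 gives the fundamental solution (x₁, y₁) = (50, 7).
Step 2: Apply the recurrence (x_{n+1}, y_{n+1}) = (x₁x_n + 51y₁y_n, x₁y_n + y₁x_n) repeatedly.
  From (x_1, y_1) = (50, 7): x_2 = 50·50 + 51·7·7 = 4999; y_2 = 50·7 + 7·50 = 700.
  From (x_2, y_2) = (4999, 700): x_3 = 50·4999 + 51·7·700 = 499850; y_3 = 50·700 + 7·4999 = 69993.
  From (x_3, y_3) = (499850, 69993): x_4 = 50·499850 + 51·7·69993 = 49980001; y_4 = 50·69993 + 7·499850 = 6998600.
Step 3: Verify x_4² - 51·y_4² = 2498000499960001 - 2498000499960000 = 1 (should be 1). ✓

(x_1, y_1) = (50, 7); (x_4, y_4) = (49980001, 6998600).


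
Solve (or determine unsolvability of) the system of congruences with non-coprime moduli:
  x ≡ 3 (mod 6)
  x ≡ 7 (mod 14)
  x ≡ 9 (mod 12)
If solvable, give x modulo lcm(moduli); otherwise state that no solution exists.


Moduli 6, 14, 12 are not pairwise coprime, so CRT works modulo lcm(m_i) when all pairwise compatibility conditions hold.
Pairwise compatibility: gcd(m_i, m_j) must divide a_i - a_j for every pair.
Merge one congruence at a time:
  Start: x ≡ 3 (mod 6).
  Combine with x ≡ 7 (mod 14): gcd(6, 14) = 2; 7 - 3 = 4, which IS divisible by 2, so compatible.
    Write x = 3 + 6·t and substitute into x ≡ 7 (mod 14): 6·t ≡ 7 − 3 = 4 (mod 14).
    Divide the congruence (and modulus) by g = 2: 3·t ≡ 2 (mod 7).
    The inverse of 3 mod 7 is 5 (since 3·5 = 15 = 2·7 + 1), so t ≡ 5·2 = 10 ≡ 3 (mod 7).
    Then x = 3 + 6·3 = 21, valid modulo lcm(6, 14) = 42: x ≡ 21 (mod 42).
  Combine with x ≡ 9 (mod 12): gcd(42, 12) = 6; 9 - 21 = -12, which IS divisible by 6, so compatible.
    Write x = 21 + 42·t and substitute into x ≡ 9 (mod 12): 42·t ≡ 9 − 21 = -12 (mod 12).
    Divide the congruence (and modulus) by g = 6: 7·t ≡ -2 (mod 2).
    Reduce coefficients mod 2: 1·t ≡ 0 (mod 2).
    So t ≡ 0 (mod 2).
    Then x = 21 + 42·0 = 21, valid modulo lcm(42, 12) = 84: x ≡ 21 (mod 84).
Verify: 21 mod 6 = 3, 21 mod 14 = 7, 21 mod 12 = 9.

x ≡ 21 (mod 84).


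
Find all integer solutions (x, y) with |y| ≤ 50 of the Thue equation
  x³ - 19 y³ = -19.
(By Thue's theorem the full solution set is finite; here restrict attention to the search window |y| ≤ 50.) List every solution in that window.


The equation is x³ - 19y³ = -19. For fixed y, x³ = 19·y³ − 19, so a solution requires the RHS to be a perfect cube.
Strategy: iterate y from -50 to 50, compute RHS = 19·y³ − 19, and check whether it is a (positive or negative) perfect cube.
Check small values of y:
  y = 0: RHS = -19 is not a perfect cube.
  y = 1: RHS = 0 = (0)³ ⇒ x = 0 works.
  y = -1: RHS = -38 is not a perfect cube.
  y = 2: RHS = 133 is not a perfect cube.
  y = -2: RHS = -171 is not a perfect cube.
  y = 3: RHS = 494 is not a perfect cube.
  y = -3: RHS = -532 is not a perfect cube.
Continuing the search up to |y| = 50 finds no further solutions beyond those listed.
Collected solutions: (0, 1).

Solutions (with |y| ≤ 50): (0, 1).


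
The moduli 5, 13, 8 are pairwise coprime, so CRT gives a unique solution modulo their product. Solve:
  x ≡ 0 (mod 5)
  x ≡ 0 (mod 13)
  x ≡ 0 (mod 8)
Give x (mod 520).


Moduli 5, 13, 8 are pairwise coprime; by CRT there is a unique solution modulo M = 5 · 13 · 8 = 520.
Solve pairwise, accumulating the modulus:
  Start with x ≡ 0 (mod 5).
  Combine with x ≡ 0 (mod 13): since gcd(5, 13) = 1, we get a unique residue mod 65.
    Write x = 0 + 5·t and substitute into x ≡ 0 (mod 13): 5·t ≡ 0 − 0 = 0 (mod 13).
    The inverse of 5 mod 13 is 8 (since 5·8 = 40 = 3·13 + 1), so t ≡ 8·0 = 0 ≡ 0 (mod 13).
    Then x = 0 + 5·0 = 0, valid modulo lcm(5, 13) = 65: x ≡ 0 (mod 65).
  Combine with x ≡ 0 (mod 8): since gcd(65, 8) = 1, we get a unique residue mod 520.
    Write x = 0 + 65·t and substitute into x ≡ 0 (mod 8): 65·t ≡ 0 − 0 = 0 (mod 8).
    Reduce coefficients mod 8: 1·t ≡ 0 (mod 8).
    So t ≡ 0 (mod 8).
    Then x = 0 + 65·0 = 0, valid modulo lcm(65, 8) = 520: x ≡ 0 (mod 520).
Verify: 0 mod 5 = 0 ✓, 0 mod 13 = 0 ✓, 0 mod 8 = 0 ✓.

x ≡ 0 (mod 520).


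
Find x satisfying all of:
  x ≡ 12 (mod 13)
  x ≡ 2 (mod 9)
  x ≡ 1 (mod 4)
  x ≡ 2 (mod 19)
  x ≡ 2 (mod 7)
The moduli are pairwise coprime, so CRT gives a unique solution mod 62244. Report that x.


Product of moduli M = 13 · 9 · 4 · 19 · 7 = 62244.
Merge one congruence at a time:
  Start: x ≡ 12 (mod 13).
  Combine with x ≡ 2 (mod 9); new modulus lcm = 117.
    Write x = 12 + 13·t and substitute into x ≡ 2 (mod 9): 13·t ≡ 2 − 12 = -10 (mod 9).
    Reduce coefficients mod 9: 4·t ≡ 8 (mod 9).
    The inverse of 4 mod 9 is 7 (since 4·7 = 28 = 3·9 + 1), so t ≡ 7·8 = 56 ≡ 2 (mod 9).
    Then x = 12 + 13·2 = 38, valid modulo lcm(13, 9) = 117: x ≡ 38 (mod 117).
  Combine with x ≡ 1 (mod 4); new modulus lcm = 468.
    Write x = 38 + 117·t and substitute into x ≡ 1 (mod 4): 117·t ≡ 1 − 38 = -37 (mod 4).
    Reduce coefficients mod 4: 1·t ≡ 3 (mod 4).
    So t ≡ 3 (mod 4).
    Then x = 38 + 117·3 = 389, valid modulo lcm(117, 4) = 468: x ≡ 389 (mod 468).
  Combine with x ≡ 2 (mod 19); new modulus lcm = 8892.
    Write x = 389 + 468·t and substitute into x ≡ 2 (mod 19): 468·t ≡ 2 − 389 = -387 (mod 19).
    Reduce coefficients mod 19: 12·t ≡ 12 (mod 19).
    The inverse of 12 mod 19 is 8 (since 12·8 = 96 = 5·19 + 1), so t ≡ 8·12 = 96 ≡ 1 (mod 19).
    Then x = 389 + 468·1 = 857, valid modulo lcm(468, 19) = 8892: x ≡ 857 (mod 8892).
  Combine with x ≡ 2 (mod 7); new modulus lcm = 62244.
    Write x = 857 + 8892·t and substitute into x ≡ 2 (mod 7): 8892·t ≡ 2 − 857 = -855 (mod 7).
    Reduce coefficients mod 7: 2·t ≡ 6 (mod 7).
    The inverse of 2 mod 7 is 4 (since 2·4 = 8 = 1·7 + 1), so t ≡ 4·6 = 24 ≡ 3 (mod 7).
    Then x = 857 + 8892·3 = 27533, valid modulo lcm(8892, 7) = 62244: x ≡ 27533 (mod 62244).
Verify against each original: 27533 mod 13 = 12, 27533 mod 9 = 2, 27533 mod 4 = 1, 27533 mod 19 = 2, 27533 mod 7 = 2.

x ≡ 27533 (mod 62244).


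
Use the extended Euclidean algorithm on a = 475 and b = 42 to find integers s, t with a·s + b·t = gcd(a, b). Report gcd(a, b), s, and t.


Euclidean algorithm on (475, 42) — divide until remainder is 0:
  475 = 11 · 42 + 13
  42 = 3 · 13 + 3
  13 = 4 · 3 + 1
  3 = 3 · 1 + 0
gcd(475, 42) = 1.
Track Bezout coefficients alongside the remainders: start with r₀ = 475 = a·1 + b·0 (s = 1, t = 0) and r₁ = 42 = a·0 + b·1 (s = 0, t = 1); each new remainder r_{k+1} = r_{k-1} − q_k·r_k inherits s_{k+1} = s_{k-1} − q_k·s_k, t_{k+1} = t_{k-1} − q_k·t_k, so r_k = a·s_k + b·t_k at every step:
  q = 11: r = 13, s = 1 − 11·0 = 1, t = 0 − 11·1 = -11  (check: 475·1 + 42·(-11) = 13)
  q = 3: r = 3, s = 0 − 3·1 = -3, t = 1 − 3·(-11) = 34  (check: 475·(-3) + 42·34 = 3)
  q = 4: r = 1, s = 1 − 4·(-3) = 13, t = -11 − 4·34 = -147  (check: 475·13 + 42·(-147) = 1)
The row with r = 1 (the gcd) gives the Bezout coefficients s = 13, t = -147.
Result: 475 · (13) + 42 · (-147) = 1.

gcd(475, 42) = 1; s = 13, t = -147 (check: 475·13 + 42·(-147) = 1).


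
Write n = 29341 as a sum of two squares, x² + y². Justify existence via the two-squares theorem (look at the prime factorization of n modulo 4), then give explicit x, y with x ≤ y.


Step 1: Factor n = 29341 = 13 · 37 · 61.
Step 2: Check the mod-4 condition on each prime factor: 13 ≡ 1 (mod 4), exponent 1; 37 ≡ 1 (mod 4), exponent 1; 61 ≡ 1 (mod 4), exponent 1.
All primes ≡ 3 (mod 4) appear to even exponent (or don't appear), so by the two-squares theorem n IS expressible as a sum of two squares.
Step 3: Build a representation. Here n = 13 · 37 · 61 is a product of primes ≡ 1 (mod 4). Each prime p ≡ 1 (mod 4) is itself a sum of two squares; find a² by testing p − a² for a perfect square:
  13: 13 − 1² = 12, 13 − 2² = 9 = 3² ⇒ 13 = 2² + 3².
  37: 37 − 1² = 36 = 6² ⇒ 37 = 1² + 6².
  61: 61 − 1² = 60, 61 − 2² = 57, 61 − 3² = 52, 61 − 4² = 45, 61 − 5² = 36 = 6² ⇒ 61 = 5² + 6².
  Combine using the Brahmagupta–Fibonacci identity (a² + b²)(c² + d²) = (ac − bd)² + (ad + bc)² = (ac + bd)² + (ad − bc)²:
  13 · 37 = 481: from (2² + 3²)(1² + 6²), take (2·1 − 3·6, 2·6 + 3·1) = (2 − 18, 12 + 3) = (-16, 15); dropping signs (only squares matter) gives (16, 15); check 16² + 15² = 256 + 225 = 481 ✓.
  481 · 61 = 29341: from (16² + 15²)(5² + 6²), take (16·5 − 15·6, 16·6 + 15·5) = (80 − 90, 96 + 75) = (-10, 171); dropping signs (only squares matter) gives (10, 171); check 10² + 171² = 100 + 29241 = 29341 ✓.
Step 4: Order so x ≤ y and verify: 10² + 171² = 100 + 29241 = 29341 = n. ✓

n = 29341 = 10² + 171² (one valid representation with x ≤ y).


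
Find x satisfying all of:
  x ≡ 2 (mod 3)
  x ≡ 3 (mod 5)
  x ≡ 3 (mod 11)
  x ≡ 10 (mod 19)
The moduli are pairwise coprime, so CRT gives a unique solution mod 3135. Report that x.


Product of moduli M = 3 · 5 · 11 · 19 = 3135.
Merge one congruence at a time:
  Start: x ≡ 2 (mod 3).
  Combine with x ≡ 3 (mod 5); new modulus lcm = 15.
    Write x = 2 + 3·t and substitute into x ≡ 3 (mod 5): 3·t ≡ 3 − 2 = 1 (mod 5).
    The inverse of 3 mod 5 is 2 (since 3·2 = 6 = 1·5 + 1), so t ≡ 2·1 = 2 ≡ 2 (mod 5).
    Then x = 2 + 3·2 = 8, valid modulo lcm(3, 5) = 15: x ≡ 8 (mod 15).
  Combine with x ≡ 3 (mod 11); new modulus lcm = 165.
    Write x = 8 + 15·t and substitute into x ≡ 3 (mod 11): 15·t ≡ 3 − 8 = -5 (mod 11).
    Reduce coefficients mod 11: 4·t ≡ 6 (mod 11).
    The inverse of 4 mod 11 is 3 (since 4·3 = 12 = 1·11 + 1), so t ≡ 3·6 = 18 ≡ 7 (mod 11).
    Then x = 8 + 15·7 = 113, valid modulo lcm(15, 11) = 165: x ≡ 113 (mod 165).
  Combine with x ≡ 10 (mod 19); new modulus lcm = 3135.
    Write x = 113 + 165·t and substitute into x ≡ 10 (mod 19): 165·t ≡ 10 − 113 = -103 (mod 19).
    Reduce coefficients mod 19: 13·t ≡ 11 (mod 19).
    The inverse of 13 mod 19 is 3 (since 13·3 = 39 = 2·19 + 1), so t ≡ 3·11 = 33 ≡ 14 (mod 19).
    Then x = 113 + 165·14 = 2423, valid modulo lcm(165, 19) = 3135: x ≡ 2423 (mod 3135).
Verify against each original: 2423 mod 3 = 2, 2423 mod 5 = 3, 2423 mod 11 = 3, 2423 mod 19 = 10.

x ≡ 2423 (mod 3135).


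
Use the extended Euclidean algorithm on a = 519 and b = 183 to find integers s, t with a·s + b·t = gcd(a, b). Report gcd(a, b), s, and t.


Euclidean algorithm on (519, 183) — divide until remainder is 0:
  519 = 2 · 183 + 153
  183 = 1 · 153 + 30
  153 = 5 · 30 + 3
  30 = 10 · 3 + 0
gcd(519, 183) = 3.
Track Bezout coefficients alongside the remainders: start with r₀ = 519 = a·1 + b·0 (s = 1, t = 0) and r₁ = 183 = a·0 + b·1 (s = 0, t = 1); each new remainder r_{k+1} = r_{k-1} − q_k·r_k inherits s_{k+1} = s_{k-1} − q_k·s_k, t_{k+1} = t_{k-1} − q_k·t_k, so r_k = a·s_k + b·t_k at every step:
  q = 2: r = 153, s = 1 − 2·0 = 1, t = 0 − 2·1 = -2  (check: 519·1 + 183·(-2) = 153)
  q = 1: r = 30, s = 0 − 1·1 = -1, t = 1 − 1·(-2) = 3  (check: 519·(-1) + 183·3 = 30)
  q = 5: r = 3, s = 1 − 5·(-1) = 6, t = -2 − 5·3 = -17  (check: 519·6 + 183·(-17) = 3)
The row with r = 3 (the gcd) gives the Bezout coefficients s = 6, t = -17.
Result: 519 · (6) + 183 · (-17) = 3.

gcd(519, 183) = 3; s = 6, t = -17 (check: 519·6 + 183·(-17) = 3).


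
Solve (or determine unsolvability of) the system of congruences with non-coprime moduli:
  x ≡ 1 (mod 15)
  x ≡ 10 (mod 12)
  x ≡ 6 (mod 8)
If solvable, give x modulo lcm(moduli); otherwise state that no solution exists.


Moduli 15, 12, 8 are not pairwise coprime, so CRT works modulo lcm(m_i) when all pairwise compatibility conditions hold.
Pairwise compatibility: gcd(m_i, m_j) must divide a_i - a_j for every pair.
Merge one congruence at a time:
  Start: x ≡ 1 (mod 15).
  Combine with x ≡ 10 (mod 12): gcd(15, 12) = 3; 10 - 1 = 9, which IS divisible by 3, so compatible.
    Write x = 1 + 15·t and substitute into x ≡ 10 (mod 12): 15·t ≡ 10 − 1 = 9 (mod 12).
    Divide the congruence (and modulus) by g = 3: 5·t ≡ 3 (mod 4).
    Reduce coefficients mod 4: 1·t ≡ 3 (mod 4).
    So t ≡ 3 (mod 4).
    Then x = 1 + 15·3 = 46, valid modulo lcm(15, 12) = 60: x ≡ 46 (mod 60).
  Combine with x ≡ 6 (mod 8): gcd(60, 8) = 4; 6 - 46 = -40, which IS divisible by 4, so compatible.
    Write x = 46 + 60·t and substitute into x ≡ 6 (mod 8): 60·t ≡ 6 − 46 = -40 (mod 8).
    Divide the congruence (and modulus) by g = 4: 15·t ≡ -10 (mod 2).
    Reduce coefficients mod 2: 1·t ≡ 0 (mod 2).
    So t ≡ 0 (mod 2).
    Then x = 46 + 60·0 = 46, valid modulo lcm(60, 8) = 120: x ≡ 46 (mod 120).
Verify: 46 mod 15 = 1, 46 mod 12 = 10, 46 mod 8 = 6.

x ≡ 46 (mod 120).


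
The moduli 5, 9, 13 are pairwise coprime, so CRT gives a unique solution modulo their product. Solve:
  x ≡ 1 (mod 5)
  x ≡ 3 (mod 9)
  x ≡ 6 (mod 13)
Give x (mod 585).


Moduli 5, 9, 13 are pairwise coprime; by CRT there is a unique solution modulo M = 5 · 9 · 13 = 585.
Solve pairwise, accumulating the modulus:
  Start with x ≡ 1 (mod 5).
  Combine with x ≡ 3 (mod 9): since gcd(5, 9) = 1, we get a unique residue mod 45.
    Write x = 1 + 5·t and substitute into x ≡ 3 (mod 9): 5·t ≡ 3 − 1 = 2 (mod 9).
    The inverse of 5 mod 9 is 2 (since 5·2 = 10 = 1·9 + 1), so t ≡ 2·2 = 4 ≡ 4 (mod 9).
    Then x = 1 + 5·4 = 21, valid modulo lcm(5, 9) = 45: x ≡ 21 (mod 45).
  Combine with x ≡ 6 (mod 13): since gcd(45, 13) = 1, we get a unique residue mod 585.
    Write x = 21 + 45·t and substitute into x ≡ 6 (mod 13): 45·t ≡ 6 − 21 = -15 (mod 13).
    Reduce coefficients mod 13: 6·t ≡ 11 (mod 13).
    The inverse of 6 mod 13 is 11 (since 6·11 = 66 = 5·13 + 1), so t ≡ 11·11 = 121 ≡ 4 (mod 13).
    Then x = 21 + 45·4 = 201, valid modulo lcm(45, 13) = 585: x ≡ 201 (mod 585).
Verify: 201 mod 5 = 1 ✓, 201 mod 9 = 3 ✓, 201 mod 13 = 6 ✓.

x ≡ 201 (mod 585).


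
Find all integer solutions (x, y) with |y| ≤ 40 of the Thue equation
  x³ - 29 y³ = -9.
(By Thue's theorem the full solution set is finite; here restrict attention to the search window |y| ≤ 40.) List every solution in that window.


The equation is x³ - 29y³ = -9. For fixed y, x³ = 29·y³ − 9, so a solution requires the RHS to be a perfect cube.
Strategy: iterate y from -40 to 40, compute RHS = 29·y³ − 9, and check whether it is a (positive or negative) perfect cube.
Check small values of y:
  y = 0: RHS = -9 is not a perfect cube.
  y = 1: RHS = 20 is not a perfect cube.
  y = -1: RHS = -38 is not a perfect cube.
  y = 2: RHS = 223 is not a perfect cube.
  y = -2: RHS = -241 is not a perfect cube.
  y = 3: RHS = 774 is not a perfect cube.
  y = -3: RHS = -792 is not a perfect cube.
Continuing the search up to |y| = 40 finds no solutions either.
No (x, y) in the scanned range satisfies the equation.

No integer solutions with |y| ≤ 40.


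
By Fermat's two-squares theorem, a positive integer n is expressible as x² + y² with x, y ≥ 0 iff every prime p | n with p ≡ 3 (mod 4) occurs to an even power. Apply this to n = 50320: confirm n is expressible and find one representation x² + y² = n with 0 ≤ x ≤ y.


Step 1: Factor n = 50320 = 2^4 · 5 · 17 · 37.
Step 2: Check the mod-4 condition on each prime factor: 2 = 2 (special); 5 ≡ 1 (mod 4), exponent 1; 17 ≡ 1 (mod 4), exponent 1; 37 ≡ 1 (mod 4), exponent 1.
All primes ≡ 3 (mod 4) appear to even exponent (or don't appear), so by the two-squares theorem n IS expressible as a sum of two squares.
Step 3: Build a representation. Group n = k² · m with k = 4 and m = 5 · 17 · 37 = 3145 (a product of primes ≡ 1 (mod 4)); a representation of m scales to one of n via (k·x)² + (k·y)² = k²(x² + y²). Each prime p ≡ 1 (mod 4) is itself a sum of two squares; find a² by testing p − a² for a perfect square:
  5: 5 − 1² = 4 = 2² ⇒ 5 = 1² + 2².
  17: 17 − 1² = 16 = 4² ⇒ 17 = 1² + 4².
  37: 37 − 1² = 36 = 6² ⇒ 37 = 1² + 6².
  Combine using the Brahmagupta–Fibonacci identity (a² + b²)(c² + d²) = (ac − bd)² + (ad + bc)² = (ac + bd)² + (ad − bc)²:
  5 · 17 = 85: from (1² + 2²)(1² + 4²), take (1·1 − 2·4, 1·4 + 2·1) = (1 − 8, 4 + 2) = (-7, 6); dropping signs (only squares matter) gives (7, 6); check 7² + 6² = 49 + 36 = 85 ✓.
  85 · 37 = 3145: from (7² + 6²)(1² + 6²), take (7·1 − 6·6, 7·6 + 6·1) = (7 − 36, 42 + 6) = (-29, 48); dropping signs (only squares matter) gives (29, 48); check 29² + 48² = 841 + 2304 = 3145 ✓.
  Scale by k = 4: (4·29, 4·48) = (116, 192).
Step 4: Order so x ≤ y and verify: 116² + 192² = 13456 + 36864 = 50320 = n. ✓

n = 50320 = 116² + 192² (one valid representation with x ≤ y).


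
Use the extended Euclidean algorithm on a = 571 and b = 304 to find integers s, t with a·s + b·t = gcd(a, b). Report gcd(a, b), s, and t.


Euclidean algorithm on (571, 304) — divide until remainder is 0:
  571 = 1 · 304 + 267
  304 = 1 · 267 + 37
  267 = 7 · 37 + 8
  37 = 4 · 8 + 5
  8 = 1 · 5 + 3
  5 = 1 · 3 + 2
  3 = 1 · 2 + 1
  2 = 2 · 1 + 0
gcd(571, 304) = 1.
Track Bezout coefficients alongside the remainders: start with r₀ = 571 = a·1 + b·0 (s = 1, t = 0) and r₁ = 304 = a·0 + b·1 (s = 0, t = 1); each new remainder r_{k+1} = r_{k-1} − q_k·r_k inherits s_{k+1} = s_{k-1} − q_k·s_k, t_{k+1} = t_{k-1} − q_k·t_k, so r_k = a·s_k + b·t_k at every step:
  q = 1: r = 267, s = 1 − 1·0 = 1, t = 0 − 1·1 = -1  (check: 571·1 + 304·(-1) = 267)
  q = 1: r = 37, s = 0 − 1·1 = -1, t = 1 − 1·(-1) = 2  (check: 571·(-1) + 304·2 = 37)
  q = 7: r = 8, s = 1 − 7·(-1) = 8, t = -1 − 7·2 = -15  (check: 571·8 + 304·(-15) = 8)
  q = 4: r = 5, s = -1 − 4·8 = -33, t = 2 − 4·(-15) = 62  (check: 571·(-33) + 304·62 = 5)
  q = 1: r = 3, s = 8 − 1·(-33) = 41, t = -15 − 1·62 = -77  (check: 571·41 + 304·(-77) = 3)
  q = 1: r = 2, s = -33 − 1·41 = -74, t = 62 − 1·(-77) = 139  (check: 571·(-74) + 304·139 = 2)
  q = 1: r = 1, s = 41 − 1·(-74) = 115, t = -77 − 1·139 = -216  (check: 571·115 + 304·(-216) = 1)
The row with r = 1 (the gcd) gives the Bezout coefficients s = 115, t = -216.
Result: 571 · (115) + 304 · (-216) = 1.

gcd(571, 304) = 1; s = 115, t = -216 (check: 571·115 + 304·(-216) = 1).


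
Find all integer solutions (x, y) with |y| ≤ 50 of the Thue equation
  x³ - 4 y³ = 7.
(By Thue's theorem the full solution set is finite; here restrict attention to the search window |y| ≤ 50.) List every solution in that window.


The equation is x³ - 4y³ = 7. For fixed y, x³ = 4·y³ + 7, so a solution requires the RHS to be a perfect cube.
Strategy: iterate y from -50 to 50, compute RHS = 4·y³ + 7, and check whether it is a (positive or negative) perfect cube.
Check small values of y:
  y = 0: RHS = 7 is not a perfect cube.
  y = 1: RHS = 11 is not a perfect cube.
  y = -1: RHS = 3 is not a perfect cube.
  y = 2: RHS = 39 is not a perfect cube.
  y = -2: RHS = -25 is not a perfect cube.
  y = 3: RHS = 115 is not a perfect cube.
  y = -3: RHS = -101 is not a perfect cube.
Continuing the search up to |y| = 50 finds no solutions either.
No (x, y) in the scanned range satisfies the equation.

No integer solutions with |y| ≤ 50.


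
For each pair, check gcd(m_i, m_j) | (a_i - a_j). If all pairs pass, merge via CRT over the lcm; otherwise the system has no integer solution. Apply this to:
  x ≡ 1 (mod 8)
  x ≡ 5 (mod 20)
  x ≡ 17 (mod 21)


Moduli 8, 20, 21 are not pairwise coprime, so CRT works modulo lcm(m_i) when all pairwise compatibility conditions hold.
Pairwise compatibility: gcd(m_i, m_j) must divide a_i - a_j for every pair.
Merge one congruence at a time:
  Start: x ≡ 1 (mod 8).
  Combine with x ≡ 5 (mod 20): gcd(8, 20) = 4; 5 - 1 = 4, which IS divisible by 4, so compatible.
    Write x = 1 + 8·t and substitute into x ≡ 5 (mod 20): 8·t ≡ 5 − 1 = 4 (mod 20).
    Divide the congruence (and modulus) by g = 4: 2·t ≡ 1 (mod 5).
    The inverse of 2 mod 5 is 3 (since 2·3 = 6 = 1·5 + 1), so t ≡ 3·1 = 3 ≡ 3 (mod 5).
    Then x = 1 + 8·3 = 25, valid modulo lcm(8, 20) = 40: x ≡ 25 (mod 40).
  Combine with x ≡ 17 (mod 21): gcd(40, 21) = 1; 17 - 25 = -8, which IS divisible by 1, so compatible.
    Write x = 25 + 40·t and substitute into x ≡ 17 (mod 21): 40·t ≡ 17 − 25 = -8 (mod 21).
    Reduce coefficients mod 21: 19·t ≡ 13 (mod 21).
    The inverse of 19 mod 21 is 10 (since 19·10 = 190 = 9·21 + 1), so t ≡ 10·13 = 130 ≡ 4 (mod 21).
    Then x = 25 + 40·4 = 185, valid modulo lcm(40, 21) = 840: x ≡ 185 (mod 840).
Verify: 185 mod 8 = 1, 185 mod 20 = 5, 185 mod 21 = 17.

x ≡ 185 (mod 840).


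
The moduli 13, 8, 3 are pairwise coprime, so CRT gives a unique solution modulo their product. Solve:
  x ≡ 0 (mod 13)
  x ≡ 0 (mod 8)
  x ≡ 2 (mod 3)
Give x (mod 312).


Moduli 13, 8, 3 are pairwise coprime; by CRT there is a unique solution modulo M = 13 · 8 · 3 = 312.
Solve pairwise, accumulating the modulus:
  Start with x ≡ 0 (mod 13).
  Combine with x ≡ 0 (mod 8): since gcd(13, 8) = 1, we get a unique residue mod 104.
    Write x = 0 + 13·t and substitute into x ≡ 0 (mod 8): 13·t ≡ 0 − 0 = 0 (mod 8).
    Reduce coefficients mod 8: 5·t ≡ 0 (mod 8).
    The inverse of 5 mod 8 is 5 (since 5·5 = 25 = 3·8 + 1), so t ≡ 5·0 = 0 ≡ 0 (mod 8).
    Then x = 0 + 13·0 = 0, valid modulo lcm(13, 8) = 104: x ≡ 0 (mod 104).
  Combine with x ≡ 2 (mod 3): since gcd(104, 3) = 1, we get a unique residue mod 312.
    Write x = 0 + 104·t and substitute into x ≡ 2 (mod 3): 104·t ≡ 2 − 0 = 2 (mod 3).
    Reduce coefficients mod 3: 2·t ≡ 2 (mod 3).
    The inverse of 2 mod 3 is 2 (since 2·2 = 4 = 1·3 + 1), so t ≡ 2·2 = 4 ≡ 1 (mod 3).
    Then x = 0 + 104·1 = 104, valid modulo lcm(104, 3) = 312: x ≡ 104 (mod 312).
Verify: 104 mod 13 = 0 ✓, 104 mod 8 = 0 ✓, 104 mod 3 = 2 ✓.

x ≡ 104 (mod 312).


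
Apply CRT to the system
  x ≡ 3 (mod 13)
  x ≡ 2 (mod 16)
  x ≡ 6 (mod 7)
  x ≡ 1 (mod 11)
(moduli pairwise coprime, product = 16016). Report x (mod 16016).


Product of moduli M = 13 · 16 · 7 · 11 = 16016.
Merge one congruence at a time:
  Start: x ≡ 3 (mod 13).
  Combine with x ≡ 2 (mod 16); new modulus lcm = 208.
    Write x = 3 + 13·t and substitute into x ≡ 2 (mod 16): 13·t ≡ 2 − 3 = -1 (mod 16).
    Reduce coefficients mod 16: 13·t ≡ 15 (mod 16).
    The inverse of 13 mod 16 is 5 (since 13·5 = 65 = 4·16 + 1), so t ≡ 5·15 = 75 ≡ 11 (mod 16).
    Then x = 3 + 13·11 = 146, valid modulo lcm(13, 16) = 208: x ≡ 146 (mod 208).
  Combine with x ≡ 6 (mod 7); new modulus lcm = 1456.
    Write x = 146 + 208·t and substitute into x ≡ 6 (mod 7): 208·t ≡ 6 − 146 = -140 (mod 7).
    Reduce coefficients mod 7: 5·t ≡ 0 (mod 7).
    The inverse of 5 mod 7 is 3 (since 5·3 = 15 = 2·7 + 1), so t ≡ 3·0 = 0 ≡ 0 (mod 7).
    Then x = 146 + 208·0 = 146, valid modulo lcm(208, 7) = 1456: x ≡ 146 (mod 1456).
  Combine with x ≡ 1 (mod 11); new modulus lcm = 16016.
    Write x = 146 + 1456·t and substitute into x ≡ 1 (mod 11): 1456·t ≡ 1 − 146 = -145 (mod 11).
    Reduce coefficients mod 11: 4·t ≡ 9 (mod 11).
    The inverse of 4 mod 11 is 3 (since 4·3 = 12 = 1·11 + 1), so t ≡ 3·9 = 27 ≡ 5 (mod 11).
    Then x = 146 + 1456·5 = 7426, valid modulo lcm(1456, 11) = 16016: x ≡ 7426 (mod 16016).
Verify against each original: 7426 mod 13 = 3, 7426 mod 16 = 2, 7426 mod 7 = 6, 7426 mod 11 = 1.

x ≡ 7426 (mod 16016).


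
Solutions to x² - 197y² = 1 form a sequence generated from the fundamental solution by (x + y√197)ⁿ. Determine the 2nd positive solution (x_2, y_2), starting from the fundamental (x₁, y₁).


Step 1: Find the fundamental solution (x₁, y₁) of x² - 197y² = 1.
  Expand √197 as a continued fraction. a₀ = ⌊√197⌋ = 14; iterate m_{k+1} = d_k·a_k − m_k, d_{k+1} = (197 − m_{k+1}²)/d_k, a_{k+1} = ⌊(a₀ + m_{k+1})/d_{k+1}⌋ (starting m₀ = 0, d₀ = 1), with convergents p_k = a_k·p_{k-1} + p_{k-2}, q_k = a_k·q_{k-1} + q_{k-2} (p₋₁ = 1, q₋₁ = 0):
  k = 0: a₀ = 14; p₀/q₀ = 14/1; p₀² − 197·q₀² = 196 − 197 = -1.
  k = 1: m = 14, d = 1, a = ⌊(14 + 14)/1⌋ = 28; p/q = (28·14 + 1)/(28·1 + 0) = 393/28; p² − 197·q² = 154449 − 154448 = 1.
  The first convergent with p² − 197·q² = 1 gives the fundamental solution (x₁, y₁) = (393, 28).
Step 2: Apply the recurrence (x_{n+1}, y_{n+1}) = (x₁x_n + 197y₁y_n, x₁y_n + y₁x_n) repeatedly.
  From (x_1, y_1) = (393, 28): x_2 = 393·393 + 197·28·28 = 308897; y_2 = 393·28 + 28·393 = 22008.
Step 3: Verify x_2² - 197·y_2² = 95417356609 - 95417356608 = 1 (should be 1). ✓

(x_1, y_1) = (393, 28); (x_2, y_2) = (308897, 22008).


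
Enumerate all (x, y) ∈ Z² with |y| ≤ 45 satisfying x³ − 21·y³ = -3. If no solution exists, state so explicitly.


The equation is x³ - 21y³ = -3. For fixed y, x³ = 21·y³ − 3, so a solution requires the RHS to be a perfect cube.
Strategy: iterate y from -45 to 45, compute RHS = 21·y³ − 3, and check whether it is a (positive or negative) perfect cube.
Check small values of y:
  y = 0: RHS = -3 is not a perfect cube.
  y = 1: RHS = 18 is not a perfect cube.
  y = -1: RHS = -24 is not a perfect cube.
  y = 2: RHS = 165 is not a perfect cube.
  y = -2: RHS = -171 is not a perfect cube.
  y = 3: RHS = 564 is not a perfect cube.
  y = -3: RHS = -570 is not a perfect cube.
Continuing the search up to |y| = 45 finds no solutions either.
No (x, y) in the scanned range satisfies the equation.

No integer solutions with |y| ≤ 45.


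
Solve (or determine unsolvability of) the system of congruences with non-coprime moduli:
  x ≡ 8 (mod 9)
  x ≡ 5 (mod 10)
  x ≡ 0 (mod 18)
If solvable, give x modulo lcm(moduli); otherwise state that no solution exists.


Moduli 9, 10, 18 are not pairwise coprime, so CRT works modulo lcm(m_i) when all pairwise compatibility conditions hold.
Pairwise compatibility: gcd(m_i, m_j) must divide a_i - a_j for every pair.
Merge one congruence at a time:
  Start: x ≡ 8 (mod 9).
  Combine with x ≡ 5 (mod 10): gcd(9, 10) = 1; 5 - 8 = -3, which IS divisible by 1, so compatible.
    Write x = 8 + 9·t and substitute into x ≡ 5 (mod 10): 9·t ≡ 5 − 8 = -3 (mod 10).
    Reduce coefficients mod 10: 9·t ≡ 7 (mod 10).
    The inverse of 9 mod 10 is 9 (since 9·9 = 81 = 8·10 + 1), so t ≡ 9·7 = 63 ≡ 3 (mod 10).
    Then x = 8 + 9·3 = 35, valid modulo lcm(9, 10) = 90: x ≡ 35 (mod 90).
  Combine with x ≡ 0 (mod 18): gcd(90, 18) = 18, and 0 - 35 = -35 is NOT divisible by 18.
    ⇒ system is inconsistent (no integer solution).

No solution (the system is inconsistent).


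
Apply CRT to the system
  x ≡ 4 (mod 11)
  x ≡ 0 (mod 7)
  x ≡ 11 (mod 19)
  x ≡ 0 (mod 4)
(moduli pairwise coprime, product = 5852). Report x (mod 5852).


Product of moduli M = 11 · 7 · 19 · 4 = 5852.
Merge one congruence at a time:
  Start: x ≡ 4 (mod 11).
  Combine with x ≡ 0 (mod 7); new modulus lcm = 77.
    Write x = 4 + 11·t and substitute into x ≡ 0 (mod 7): 11·t ≡ 0 − 4 = -4 (mod 7).
    Reduce coefficients mod 7: 4·t ≡ 3 (mod 7).
    The inverse of 4 mod 7 is 2 (since 4·2 = 8 = 1·7 + 1), so t ≡ 2·3 = 6 ≡ 6 (mod 7).
    Then x = 4 + 11·6 = 70, valid modulo lcm(11, 7) = 77: x ≡ 70 (mod 77).
  Combine with x ≡ 11 (mod 19); new modulus lcm = 1463.
    Write x = 70 + 77·t and substitute into x ≡ 11 (mod 19): 77·t ≡ 11 − 70 = -59 (mod 19).
    Reduce coefficients mod 19: 1·t ≡ 17 (mod 19).
    So t ≡ 17 (mod 19).
    Then x = 70 + 77·17 = 1379, valid modulo lcm(77, 19) = 1463: x ≡ 1379 (mod 1463).
  Combine with x ≡ 0 (mod 4); new modulus lcm = 5852.
    Write x = 1379 + 1463·t and substitute into x ≡ 0 (mod 4): 1463·t ≡ 0 − 1379 = -1379 (mod 4).
    Reduce coefficients mod 4: 3·t ≡ 1 (mod 4).
    The inverse of 3 mod 4 is 3 (since 3·3 = 9 = 2·4 + 1), so t ≡ 3·1 = 3 ≡ 3 (mod 4).
    Then x = 1379 + 1463·3 = 5768, valid modulo lcm(1463, 4) = 5852: x ≡ 5768 (mod 5852).
Verify against each original: 5768 mod 11 = 4, 5768 mod 7 = 0, 5768 mod 19 = 11, 5768 mod 4 = 0.

x ≡ 5768 (mod 5852).


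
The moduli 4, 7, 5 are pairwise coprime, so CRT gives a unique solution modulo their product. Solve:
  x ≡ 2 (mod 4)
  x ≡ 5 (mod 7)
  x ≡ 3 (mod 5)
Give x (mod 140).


Moduli 4, 7, 5 are pairwise coprime; by CRT there is a unique solution modulo M = 4 · 7 · 5 = 140.
Solve pairwise, accumulating the modulus:
  Start with x ≡ 2 (mod 4).
  Combine with x ≡ 5 (mod 7): since gcd(4, 7) = 1, we get a unique residue mod 28.
    Write x = 2 + 4·t and substitute into x ≡ 5 (mod 7): 4·t ≡ 5 − 2 = 3 (mod 7).
    The inverse of 4 mod 7 is 2 (since 4·2 = 8 = 1·7 + 1), so t ≡ 2·3 = 6 ≡ 6 (mod 7).
    Then x = 2 + 4·6 = 26, valid modulo lcm(4, 7) = 28: x ≡ 26 (mod 28).
  Combine with x ≡ 3 (mod 5): since gcd(28, 5) = 1, we get a unique residue mod 140.
    Write x = 26 + 28·t and substitute into x ≡ 3 (mod 5): 28·t ≡ 3 − 26 = -23 (mod 5).
    Reduce coefficients mod 5: 3·t ≡ 2 (mod 5).
    The inverse of 3 mod 5 is 2 (since 3·2 = 6 = 1·5 + 1), so t ≡ 2·2 = 4 ≡ 4 (mod 5).
    Then x = 26 + 28·4 = 138, valid modulo lcm(28, 5) = 140: x ≡ 138 (mod 140).
Verify: 138 mod 4 = 2 ✓, 138 mod 7 = 5 ✓, 138 mod 5 = 3 ✓.

x ≡ 138 (mod 140).


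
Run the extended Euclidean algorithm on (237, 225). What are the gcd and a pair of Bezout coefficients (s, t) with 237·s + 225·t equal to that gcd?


Euclidean algorithm on (237, 225) — divide until remainder is 0:
  237 = 1 · 225 + 12
  225 = 18 · 12 + 9
  12 = 1 · 9 + 3
  9 = 3 · 3 + 0
gcd(237, 225) = 3.
Track Bezout coefficients alongside the remainders: start with r₀ = 237 = a·1 + b·0 (s = 1, t = 0) and r₁ = 225 = a·0 + b·1 (s = 0, t = 1); each new remainder r_{k+1} = r_{k-1} − q_k·r_k inherits s_{k+1} = s_{k-1} − q_k·s_k, t_{k+1} = t_{k-1} − q_k·t_k, so r_k = a·s_k + b·t_k at every step:
  q = 1: r = 12, s = 1 − 1·0 = 1, t = 0 − 1·1 = -1  (check: 237·1 + 225·(-1) = 12)
  q = 18: r = 9, s = 0 − 18·1 = -18, t = 1 − 18·(-1) = 19  (check: 237·(-18) + 225·19 = 9)
  q = 1: r = 3, s = 1 − 1·(-18) = 19, t = -1 − 1·19 = -20  (check: 237·19 + 225·(-20) = 3)
The row with r = 3 (the gcd) gives the Bezout coefficients s = 19, t = -20.
Result: 237 · (19) + 225 · (-20) = 3.

gcd(237, 225) = 3; s = 19, t = -20 (check: 237·19 + 225·(-20) = 3).


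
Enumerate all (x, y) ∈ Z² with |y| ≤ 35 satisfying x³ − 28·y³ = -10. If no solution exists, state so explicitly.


The equation is x³ - 28y³ = -10. For fixed y, x³ = 28·y³ − 10, so a solution requires the RHS to be a perfect cube.
Strategy: iterate y from -35 to 35, compute RHS = 28·y³ − 10, and check whether it is a (positive or negative) perfect cube.
Check small values of y:
  y = 0: RHS = -10 is not a perfect cube.
  y = 1: RHS = 18 is not a perfect cube.
  y = -1: RHS = -38 is not a perfect cube.
  y = 2: RHS = 214 is not a perfect cube.
  y = -2: RHS = -234 is not a perfect cube.
  y = 3: RHS = 746 is not a perfect cube.
  y = -3: RHS = -766 is not a perfect cube.
Continuing the search up to |y| = 35 finds no solutions either.
No (x, y) in the scanned range satisfies the equation.

No integer solutions with |y| ≤ 35.


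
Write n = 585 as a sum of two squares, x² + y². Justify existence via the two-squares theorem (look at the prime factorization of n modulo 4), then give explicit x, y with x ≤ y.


Step 1: Factor n = 585 = 3^2 · 5 · 13.
Step 2: Check the mod-4 condition on each prime factor: 3 ≡ 3 (mod 4), exponent 2 (must be even); 5 ≡ 1 (mod 4), exponent 1; 13 ≡ 1 (mod 4), exponent 1.
All primes ≡ 3 (mod 4) appear to even exponent (or don't appear), so by the two-squares theorem n IS expressible as a sum of two squares.
Step 3: Build a representation. Group n = k² · m with k = 3 and m = 5 · 13 = 65 (a product of primes ≡ 1 (mod 4)); a representation of m scales to one of n via (k·x)² + (k·y)² = k²(x² + y²). Each prime p ≡ 1 (mod 4) is itself a sum of two squares; find a² by testing p − a² for a perfect square:
  5: 5 − 1² = 4 = 2² ⇒ 5 = 1² + 2².
  13: 13 − 1² = 12, 13 − 2² = 9 = 3² ⇒ 13 = 2² + 3².
  Combine using the Brahmagupta–Fibonacci identity (a² + b²)(c² + d²) = (ac − bd)² + (ad + bc)² = (ac + bd)² + (ad − bc)²:
  5 · 13 = 65: from (1² + 2²)(2² + 3²), take (1·2 − 2·3, 1·3 + 2·2) = (2 − 6, 3 + 4) = (-4, 7); dropping signs (only squares matter) gives (4, 7); check 4² + 7² = 16 + 49 = 65 ✓.
  Scale by k = 3: (3·4, 3·7) = (12, 21).
Step 4: Order so x ≤ y and verify: 12² + 21² = 144 + 441 = 585 = n. ✓

n = 585 = 12² + 21² (one valid representation with x ≤ y).
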